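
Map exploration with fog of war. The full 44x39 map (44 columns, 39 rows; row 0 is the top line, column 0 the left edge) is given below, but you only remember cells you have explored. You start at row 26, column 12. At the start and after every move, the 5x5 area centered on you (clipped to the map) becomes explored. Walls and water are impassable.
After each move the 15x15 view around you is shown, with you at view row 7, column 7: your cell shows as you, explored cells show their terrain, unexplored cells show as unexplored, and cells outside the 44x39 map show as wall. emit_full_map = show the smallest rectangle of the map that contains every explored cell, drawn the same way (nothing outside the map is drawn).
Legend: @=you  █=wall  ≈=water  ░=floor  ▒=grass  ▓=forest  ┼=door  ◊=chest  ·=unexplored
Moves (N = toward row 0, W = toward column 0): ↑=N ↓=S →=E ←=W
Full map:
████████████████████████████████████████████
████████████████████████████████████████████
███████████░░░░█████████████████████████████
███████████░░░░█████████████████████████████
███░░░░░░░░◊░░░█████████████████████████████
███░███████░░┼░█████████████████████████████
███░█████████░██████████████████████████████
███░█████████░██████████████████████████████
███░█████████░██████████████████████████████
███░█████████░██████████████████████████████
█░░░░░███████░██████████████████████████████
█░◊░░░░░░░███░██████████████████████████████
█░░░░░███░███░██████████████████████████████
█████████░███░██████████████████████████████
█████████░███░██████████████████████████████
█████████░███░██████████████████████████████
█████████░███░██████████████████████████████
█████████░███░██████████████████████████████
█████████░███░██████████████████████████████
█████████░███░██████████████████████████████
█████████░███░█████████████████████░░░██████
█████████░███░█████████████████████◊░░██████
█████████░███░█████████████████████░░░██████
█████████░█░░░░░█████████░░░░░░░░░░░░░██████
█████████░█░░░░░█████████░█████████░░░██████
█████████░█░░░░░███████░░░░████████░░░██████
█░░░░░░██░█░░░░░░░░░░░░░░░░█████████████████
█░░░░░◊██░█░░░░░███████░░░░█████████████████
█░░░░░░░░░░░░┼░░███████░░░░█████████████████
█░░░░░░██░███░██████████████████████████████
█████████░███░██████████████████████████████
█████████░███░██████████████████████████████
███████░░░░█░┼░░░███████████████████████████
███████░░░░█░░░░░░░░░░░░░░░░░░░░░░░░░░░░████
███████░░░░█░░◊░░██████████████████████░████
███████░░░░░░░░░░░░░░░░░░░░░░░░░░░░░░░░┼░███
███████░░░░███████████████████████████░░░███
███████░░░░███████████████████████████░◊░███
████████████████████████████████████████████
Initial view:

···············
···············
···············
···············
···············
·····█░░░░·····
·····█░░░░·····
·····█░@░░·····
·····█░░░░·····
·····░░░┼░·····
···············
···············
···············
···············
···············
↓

···············
···············
···············
···············
·····█░░░░·····
·····█░░░░·····
·····█░░░░·····
·····█░@░░·····
·····░░░┼░·····
·····███░█·····
···············
···············
···············
···············
···············

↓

···············
···············
···············
·····█░░░░·····
·····█░░░░·····
·····█░░░░·····
·····█░░░░·····
·····░░@┼░·····
·····███░█·····
·····███░█·····
···············
···············
···············
···············
···············

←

···············
···············
···············
······█░░░░····
······█░░░░····
·····░█░░░░····
·····░█░░░░····
·····░░@░┼░····
·····░███░█····
·····░███░█····
···············
···············
···············
···············
···············

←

···············
···············
···············
·······█░░░░···
·······█░░░░···
·····█░█░░░░···
·····█░█░░░░···
·····░░@░░┼░···
·····█░███░█···
·····█░███░█···
···············
···············
···············
···············
···············

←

···············
···············
···············
········█░░░░··
········█░░░░··
·····██░█░░░░··
·····██░█░░░░··
·····░░@░░░┼░··
·····██░███░█··
·····██░███░█··
···············
···············
···············
···············
···············

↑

···············
···············
···············
···············
········█░░░░··
·····██░█░░░░··
·····██░█░░░░··
·····██@█░░░░··
·····░░░░░░┼░··
·····██░███░█··
·····██░███░█··
···············
···············
···············
···············

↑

···············
···············
···············
···············
···············
·····██░█░░░░··
·····██░█░░░░··
·····██@█░░░░··
·····██░█░░░░··
·····░░░░░░┼░··
·····██░███░█··
·····██░███░█··
···············
···············
···············

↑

···············
···············
···············
···············
···············
·····██░█░·····
·····██░█░░░░··
·····██@█░░░░··
·····██░█░░░░··
·····██░█░░░░··
·····░░░░░░┼░··
·····██░███░█··
·····██░███░█··
···············
···············

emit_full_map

██░█░···
██░█░░░░
██@█░░░░
██░█░░░░
██░█░░░░
░░░░░░┼░
██░███░█
██░███░█

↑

···············
···············
···············
···············
···············
·····██░██·····
·····██░█░·····
·····██@█░░░░··
·····██░█░░░░··
·····██░█░░░░··
·····██░█░░░░··
·····░░░░░░┼░··
·····██░███░█··
·····██░███░█··
···············

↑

···············
···············
···············
···············
···············
·····██░██·····
·····██░██·····
·····██@█░·····
·····██░█░░░░··
·····██░█░░░░··
·····██░█░░░░··
·····██░█░░░░··
·····░░░░░░┼░··
·····██░███░█··
·····██░███░█··

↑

···············
···············
···············
···············
···············
·····██░██·····
·····██░██·····
·····██@██·····
·····██░█░·····
·····██░█░░░░··
·····██░█░░░░··
·····██░█░░░░··
·····██░█░░░░··
·····░░░░░░┼░··
·····██░███░█··

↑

···············
···············
···············
···············
···············
·····██░██·····
·····██░██·····
·····██@██·····
·····██░██·····
·····██░█░·····
·····██░█░░░░··
·····██░█░░░░··
·····██░█░░░░··
·····██░█░░░░··
·····░░░░░░┼░··

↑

···············
···············
···············
···············
···············
·····██░██·····
·····██░██·····
·····██@██·····
·····██░██·····
·····██░██·····
·····██░█░·····
·····██░█░░░░··
·····██░█░░░░··
·····██░█░░░░··
·····██░█░░░░··

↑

···············
···············
···············
···············
···············
·····██░██·····
·····██░██·····
·····██@██·····
·····██░██·····
·····██░██·····
·····██░██·····
·····██░█░·····
·····██░█░░░░··
·····██░█░░░░··
·····██░█░░░░··

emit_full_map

██░██···
██░██···
██@██···
██░██···
██░██···
██░██···
██░█░···
██░█░░░░
██░█░░░░
██░█░░░░
██░█░░░░
░░░░░░┼░
██░███░█
██░███░█


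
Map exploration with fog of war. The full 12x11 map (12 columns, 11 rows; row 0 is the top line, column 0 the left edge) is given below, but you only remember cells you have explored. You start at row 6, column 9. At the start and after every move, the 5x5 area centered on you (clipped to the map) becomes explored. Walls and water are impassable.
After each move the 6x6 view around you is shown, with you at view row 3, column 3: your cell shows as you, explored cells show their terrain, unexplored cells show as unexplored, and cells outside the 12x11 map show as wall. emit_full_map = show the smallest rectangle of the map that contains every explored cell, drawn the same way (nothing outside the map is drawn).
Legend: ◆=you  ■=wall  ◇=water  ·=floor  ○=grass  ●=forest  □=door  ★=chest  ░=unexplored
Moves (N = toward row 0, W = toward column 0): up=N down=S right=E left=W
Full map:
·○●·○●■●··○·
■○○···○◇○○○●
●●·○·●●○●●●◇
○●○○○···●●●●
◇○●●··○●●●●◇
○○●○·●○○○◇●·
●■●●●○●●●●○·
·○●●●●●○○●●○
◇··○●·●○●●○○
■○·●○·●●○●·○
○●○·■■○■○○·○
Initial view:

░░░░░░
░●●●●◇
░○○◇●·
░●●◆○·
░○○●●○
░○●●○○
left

░░░░░░
░○●●●●
░○○○◇●
░●●◆●○
░●○○●●
░●○●●○

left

░░░░░░
░·○●●●
░●○○○◇
░○●◆●●
░●●○○●
░·●○●●

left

░░░░░░
░··○●●
░·●○○○
░●○◆●●
░●●●○○
░●·●○●

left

░░░░░░
░●··○●
░○·●○○
░●●◆●●
░●●●●○
░○●·●○

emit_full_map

●··○●●●●◇
○·●○○○◇●·
●●◆●●●●○·
●●●●○○●●○
○●·●○●●○○

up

░░░░░░
░○○···
░●··○●
░○·◆○○
░●●○●●
░●●●●○

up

░░░░░░
░○·●●○
░○○···
░●·◆○●
░○·●○○
░●●○●●

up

░░░░░░
░···○◇
░○·●●○
░○○◆··
░●··○●
░○·●○○

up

■■■■■■
░·○●■●
░···○◇
░○·◆●○
░○○···
░●··○●

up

■■■■■■
■■■■■■
░·○●■●
░··◆○◇
░○·●●○
░○○···

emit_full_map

·○●■●░░░░
··◆○◇░░░░
○·●●○░░░░
○○···░░░░
●··○●●●●◇
○·●○○○◇●·
●●○●●●●○·
●●●●○○●●○
○●·●○●●○○

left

■■■■■■
■■■■■■
░●·○●■
░○·◆·○
░·○·●●
░○○○··

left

■■■■■■
■■■■■■
░○●·○●
░○○◆··
░●·○·●
░●○○○·

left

■■■■■■
■■■■■■
■·○●·○
■■○◆··
■●●·○·
■○●○○○

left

■■■■■■
■■■■■■
■■·○●·
■■■◆○·
■■●●·○
■■○●○○

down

■■■■■■
■■·○●·
■■■○○·
■■●◆·○
■■○●○○
■■◇○●●

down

■■·○●·
■■■○○·
■■●●·○
■■○◆○○
■■◇○●●
■■○○●○

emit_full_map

·○●·○●■●░░░░
■○○···○◇░░░░
●●·○·●●○░░░░
○◆○○○···░░░░
◇○●●··○●●●●◇
○○●○·●○○○◇●·
░░░●●○●●●●○·
░░░●●●●○○●●○
░░░○●·●○●●○○

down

■■■○○·
■■●●·○
■■○●○○
■■◇◆●●
■■○○●○
■■●■●●

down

■■●●·○
■■○●○○
■■◇○●●
■■○◆●○
■■●■●●
■■·○●●

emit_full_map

·○●·○●■●░░░░
■○○···○◇░░░░
●●·○·●●○░░░░
○●○○○···░░░░
◇○●●··○●●●●◇
○◆●○·●○○○◇●·
●■●●●○●●●●○·
·○●●●●●○○●●○
░░░○●·●○●●○○


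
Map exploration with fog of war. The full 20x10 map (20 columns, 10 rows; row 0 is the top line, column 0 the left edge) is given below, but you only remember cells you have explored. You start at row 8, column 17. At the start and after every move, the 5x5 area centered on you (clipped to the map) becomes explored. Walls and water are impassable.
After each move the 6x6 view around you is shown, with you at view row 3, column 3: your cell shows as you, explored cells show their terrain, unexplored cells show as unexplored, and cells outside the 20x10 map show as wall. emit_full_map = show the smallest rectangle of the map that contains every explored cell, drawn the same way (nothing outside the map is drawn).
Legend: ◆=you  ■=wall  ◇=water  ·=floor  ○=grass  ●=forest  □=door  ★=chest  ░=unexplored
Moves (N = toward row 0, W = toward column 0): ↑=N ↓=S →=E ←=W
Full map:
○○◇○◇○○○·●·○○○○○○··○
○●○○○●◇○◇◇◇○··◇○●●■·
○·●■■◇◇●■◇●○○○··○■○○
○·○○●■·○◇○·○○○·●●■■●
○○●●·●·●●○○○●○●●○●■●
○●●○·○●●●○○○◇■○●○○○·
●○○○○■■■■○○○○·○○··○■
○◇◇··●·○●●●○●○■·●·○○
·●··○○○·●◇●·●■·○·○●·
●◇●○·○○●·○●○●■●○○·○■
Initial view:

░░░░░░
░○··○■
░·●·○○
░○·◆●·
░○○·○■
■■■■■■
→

░░░░░■
○··○■■
·●·○○■
○·○◆·■
○○·○■■
■■■■■■

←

░░░░░░
░○··○■
░·●·○○
░○·◆●·
░○○·○■
■■■■■■

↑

░░░░░░
░●○○○·
░○··○■
░·●◆○○
░○·○●·
░○○·○■

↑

░░░░░░
░●○●■●
░●○○○·
░○·◆○■
░·●·○○
░○·○●·

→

░░░░░■
●○●■●■
●○○○·■
○··◆■■
·●·○○■
○·○●·■

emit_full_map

●○●■●
●○○○·
○··◆■
·●·○○
○·○●·
○○·○■

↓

●○●■●■
●○○○·■
○··○■■
·●·◆○■
○·○●·■
○○·○■■

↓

●○○○·■
○··○■■
·●·○○■
○·○◆·■
○○·○■■
■■■■■■

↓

○··○■■
·●·○○■
○·○●·■
○○·◆■■
■■■■■■
■■■■■■

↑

●○○○·■
○··○■■
·●·○○■
○·○◆·■
○○·○■■
■■■■■■

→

○○○·■■
··○■■■
●·○○■■
·○●◆■■
○·○■■■
■■■■■■

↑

○●■●■■
○○○·■■
··○■■■
●·○◆■■
·○●·■■
○·○■■■

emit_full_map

●○●■●
●○○○·
○··○■
·●·○◆
○·○●·
○○·○■

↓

○○○·■■
··○■■■
●·○○■■
·○●◆■■
○·○■■■
■■■■■■

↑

○●■●■■
○○○·■■
··○■■■
●·○◆■■
·○●·■■
○·○■■■


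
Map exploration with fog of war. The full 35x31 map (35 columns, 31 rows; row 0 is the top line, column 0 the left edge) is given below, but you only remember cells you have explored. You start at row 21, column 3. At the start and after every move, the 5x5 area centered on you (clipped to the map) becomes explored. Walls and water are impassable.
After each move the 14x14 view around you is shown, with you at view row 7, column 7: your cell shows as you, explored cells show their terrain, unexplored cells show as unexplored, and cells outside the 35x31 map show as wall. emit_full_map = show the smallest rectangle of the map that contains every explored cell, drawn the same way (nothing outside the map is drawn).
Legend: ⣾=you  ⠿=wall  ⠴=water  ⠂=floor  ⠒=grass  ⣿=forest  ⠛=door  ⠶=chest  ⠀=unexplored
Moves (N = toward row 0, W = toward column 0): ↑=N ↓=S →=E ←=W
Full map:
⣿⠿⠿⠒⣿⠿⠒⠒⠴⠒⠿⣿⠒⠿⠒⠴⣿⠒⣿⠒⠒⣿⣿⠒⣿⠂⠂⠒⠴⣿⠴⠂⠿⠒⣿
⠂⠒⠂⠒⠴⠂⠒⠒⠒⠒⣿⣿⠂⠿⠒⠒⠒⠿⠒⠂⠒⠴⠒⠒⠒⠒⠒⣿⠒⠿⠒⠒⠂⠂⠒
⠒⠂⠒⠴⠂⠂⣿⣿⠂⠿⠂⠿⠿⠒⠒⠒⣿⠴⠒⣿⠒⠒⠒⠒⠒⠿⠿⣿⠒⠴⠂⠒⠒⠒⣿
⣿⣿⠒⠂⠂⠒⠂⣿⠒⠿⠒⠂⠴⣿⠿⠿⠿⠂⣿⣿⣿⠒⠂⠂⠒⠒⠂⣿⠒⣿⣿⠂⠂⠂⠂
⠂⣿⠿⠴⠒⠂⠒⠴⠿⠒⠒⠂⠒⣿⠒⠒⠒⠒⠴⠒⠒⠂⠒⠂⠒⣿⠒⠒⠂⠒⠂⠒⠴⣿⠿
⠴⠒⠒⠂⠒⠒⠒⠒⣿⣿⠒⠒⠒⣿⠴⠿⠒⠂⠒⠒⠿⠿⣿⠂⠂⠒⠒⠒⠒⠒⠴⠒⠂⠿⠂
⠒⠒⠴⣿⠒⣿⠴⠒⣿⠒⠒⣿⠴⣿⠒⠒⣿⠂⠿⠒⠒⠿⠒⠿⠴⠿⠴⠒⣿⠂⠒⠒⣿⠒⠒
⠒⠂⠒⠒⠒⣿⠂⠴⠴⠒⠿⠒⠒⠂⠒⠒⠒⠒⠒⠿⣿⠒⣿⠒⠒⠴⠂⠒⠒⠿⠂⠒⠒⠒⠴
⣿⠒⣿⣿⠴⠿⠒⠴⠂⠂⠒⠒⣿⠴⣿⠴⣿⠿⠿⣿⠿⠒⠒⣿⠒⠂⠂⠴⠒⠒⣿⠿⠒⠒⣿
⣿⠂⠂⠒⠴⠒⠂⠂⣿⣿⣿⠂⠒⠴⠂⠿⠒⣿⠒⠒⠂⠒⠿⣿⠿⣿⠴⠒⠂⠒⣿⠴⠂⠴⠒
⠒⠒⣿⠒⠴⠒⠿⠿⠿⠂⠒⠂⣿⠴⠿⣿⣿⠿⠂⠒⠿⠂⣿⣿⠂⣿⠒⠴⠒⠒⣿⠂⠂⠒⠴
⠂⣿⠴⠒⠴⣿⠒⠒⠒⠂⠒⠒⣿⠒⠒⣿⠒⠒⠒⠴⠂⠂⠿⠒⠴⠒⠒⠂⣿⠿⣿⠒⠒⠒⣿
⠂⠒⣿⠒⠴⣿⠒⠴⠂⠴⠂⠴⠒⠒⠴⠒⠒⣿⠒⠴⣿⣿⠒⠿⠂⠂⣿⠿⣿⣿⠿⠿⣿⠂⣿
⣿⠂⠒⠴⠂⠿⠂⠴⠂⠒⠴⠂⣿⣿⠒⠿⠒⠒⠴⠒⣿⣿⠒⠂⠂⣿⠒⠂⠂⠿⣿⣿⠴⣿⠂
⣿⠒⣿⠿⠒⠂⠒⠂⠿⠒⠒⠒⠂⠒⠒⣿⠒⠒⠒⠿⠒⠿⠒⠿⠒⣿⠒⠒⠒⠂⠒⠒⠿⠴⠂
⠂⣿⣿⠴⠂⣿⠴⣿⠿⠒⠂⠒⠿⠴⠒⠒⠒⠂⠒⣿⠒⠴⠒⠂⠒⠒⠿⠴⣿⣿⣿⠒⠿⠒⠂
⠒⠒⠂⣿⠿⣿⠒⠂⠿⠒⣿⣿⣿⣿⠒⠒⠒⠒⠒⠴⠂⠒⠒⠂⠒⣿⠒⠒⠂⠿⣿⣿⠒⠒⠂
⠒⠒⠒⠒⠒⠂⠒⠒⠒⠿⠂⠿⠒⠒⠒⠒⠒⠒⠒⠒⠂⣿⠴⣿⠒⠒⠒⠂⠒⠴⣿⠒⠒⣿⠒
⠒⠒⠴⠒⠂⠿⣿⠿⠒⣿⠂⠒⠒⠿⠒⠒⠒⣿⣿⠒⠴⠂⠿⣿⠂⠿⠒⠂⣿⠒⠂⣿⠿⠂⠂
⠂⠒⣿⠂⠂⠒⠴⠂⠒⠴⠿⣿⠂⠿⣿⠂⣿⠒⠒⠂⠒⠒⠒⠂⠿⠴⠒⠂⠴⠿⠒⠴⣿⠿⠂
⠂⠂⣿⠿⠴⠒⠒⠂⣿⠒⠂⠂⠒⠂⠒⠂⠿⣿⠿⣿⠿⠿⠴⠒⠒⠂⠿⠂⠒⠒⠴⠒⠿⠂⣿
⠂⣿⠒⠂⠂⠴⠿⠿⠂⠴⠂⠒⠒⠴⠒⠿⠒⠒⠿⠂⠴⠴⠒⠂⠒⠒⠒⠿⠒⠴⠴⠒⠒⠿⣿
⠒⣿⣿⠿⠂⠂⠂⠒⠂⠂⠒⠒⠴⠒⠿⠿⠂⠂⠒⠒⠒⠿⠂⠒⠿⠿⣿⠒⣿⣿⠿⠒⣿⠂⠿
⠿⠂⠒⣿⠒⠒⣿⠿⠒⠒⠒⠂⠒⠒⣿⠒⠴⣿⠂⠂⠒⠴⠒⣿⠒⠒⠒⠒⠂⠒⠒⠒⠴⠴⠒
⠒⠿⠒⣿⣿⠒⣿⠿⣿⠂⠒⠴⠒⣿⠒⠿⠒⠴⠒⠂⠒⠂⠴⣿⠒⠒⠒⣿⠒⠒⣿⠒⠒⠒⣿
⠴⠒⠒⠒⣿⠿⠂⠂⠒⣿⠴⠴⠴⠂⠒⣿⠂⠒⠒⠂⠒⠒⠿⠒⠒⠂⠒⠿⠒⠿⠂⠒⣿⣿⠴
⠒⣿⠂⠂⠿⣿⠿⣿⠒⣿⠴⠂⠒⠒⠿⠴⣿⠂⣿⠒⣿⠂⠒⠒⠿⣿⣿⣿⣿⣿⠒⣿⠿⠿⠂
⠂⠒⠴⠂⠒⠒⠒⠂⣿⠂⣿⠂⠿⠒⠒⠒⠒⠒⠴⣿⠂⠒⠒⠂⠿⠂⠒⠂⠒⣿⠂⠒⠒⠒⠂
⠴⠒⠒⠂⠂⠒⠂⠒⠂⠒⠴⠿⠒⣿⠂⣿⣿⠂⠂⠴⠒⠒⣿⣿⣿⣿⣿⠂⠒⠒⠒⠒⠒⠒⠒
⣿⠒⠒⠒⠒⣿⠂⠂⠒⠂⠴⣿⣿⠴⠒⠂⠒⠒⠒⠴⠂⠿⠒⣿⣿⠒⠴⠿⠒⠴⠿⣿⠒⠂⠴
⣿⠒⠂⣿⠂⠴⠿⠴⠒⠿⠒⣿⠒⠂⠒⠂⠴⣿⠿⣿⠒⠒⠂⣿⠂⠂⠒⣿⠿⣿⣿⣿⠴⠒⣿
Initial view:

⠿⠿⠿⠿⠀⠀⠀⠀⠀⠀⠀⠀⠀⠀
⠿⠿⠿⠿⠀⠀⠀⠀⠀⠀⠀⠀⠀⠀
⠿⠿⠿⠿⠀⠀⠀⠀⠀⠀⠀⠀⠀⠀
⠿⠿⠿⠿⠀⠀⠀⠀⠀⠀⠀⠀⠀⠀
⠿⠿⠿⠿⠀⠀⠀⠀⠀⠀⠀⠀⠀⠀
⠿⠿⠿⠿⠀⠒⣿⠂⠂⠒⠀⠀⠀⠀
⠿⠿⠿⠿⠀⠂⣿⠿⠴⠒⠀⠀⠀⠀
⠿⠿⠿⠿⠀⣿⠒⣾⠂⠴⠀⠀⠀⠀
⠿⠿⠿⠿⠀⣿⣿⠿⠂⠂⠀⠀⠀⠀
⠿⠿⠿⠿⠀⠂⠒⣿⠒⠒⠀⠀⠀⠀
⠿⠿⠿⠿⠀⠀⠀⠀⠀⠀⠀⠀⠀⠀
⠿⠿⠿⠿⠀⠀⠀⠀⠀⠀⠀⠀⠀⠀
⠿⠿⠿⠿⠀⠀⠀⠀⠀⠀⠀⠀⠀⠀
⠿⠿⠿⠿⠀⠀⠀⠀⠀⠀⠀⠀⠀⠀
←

⠿⠿⠿⠿⠿⠀⠀⠀⠀⠀⠀⠀⠀⠀
⠿⠿⠿⠿⠿⠀⠀⠀⠀⠀⠀⠀⠀⠀
⠿⠿⠿⠿⠿⠀⠀⠀⠀⠀⠀⠀⠀⠀
⠿⠿⠿⠿⠿⠀⠀⠀⠀⠀⠀⠀⠀⠀
⠿⠿⠿⠿⠿⠀⠀⠀⠀⠀⠀⠀⠀⠀
⠿⠿⠿⠿⠿⠂⠒⣿⠂⠂⠒⠀⠀⠀
⠿⠿⠿⠿⠿⠂⠂⣿⠿⠴⠒⠀⠀⠀
⠿⠿⠿⠿⠿⠂⣿⣾⠂⠂⠴⠀⠀⠀
⠿⠿⠿⠿⠿⠒⣿⣿⠿⠂⠂⠀⠀⠀
⠿⠿⠿⠿⠿⠿⠂⠒⣿⠒⠒⠀⠀⠀
⠿⠿⠿⠿⠿⠀⠀⠀⠀⠀⠀⠀⠀⠀
⠿⠿⠿⠿⠿⠀⠀⠀⠀⠀⠀⠀⠀⠀
⠿⠿⠿⠿⠿⠀⠀⠀⠀⠀⠀⠀⠀⠀
⠿⠿⠿⠿⠿⠀⠀⠀⠀⠀⠀⠀⠀⠀

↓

⠿⠿⠿⠿⠿⠀⠀⠀⠀⠀⠀⠀⠀⠀
⠿⠿⠿⠿⠿⠀⠀⠀⠀⠀⠀⠀⠀⠀
⠿⠿⠿⠿⠿⠀⠀⠀⠀⠀⠀⠀⠀⠀
⠿⠿⠿⠿⠿⠀⠀⠀⠀⠀⠀⠀⠀⠀
⠿⠿⠿⠿⠿⠂⠒⣿⠂⠂⠒⠀⠀⠀
⠿⠿⠿⠿⠿⠂⠂⣿⠿⠴⠒⠀⠀⠀
⠿⠿⠿⠿⠿⠂⣿⠒⠂⠂⠴⠀⠀⠀
⠿⠿⠿⠿⠿⠒⣿⣾⠿⠂⠂⠀⠀⠀
⠿⠿⠿⠿⠿⠿⠂⠒⣿⠒⠒⠀⠀⠀
⠿⠿⠿⠿⠿⠒⠿⠒⣿⣿⠀⠀⠀⠀
⠿⠿⠿⠿⠿⠀⠀⠀⠀⠀⠀⠀⠀⠀
⠿⠿⠿⠿⠿⠀⠀⠀⠀⠀⠀⠀⠀⠀
⠿⠿⠿⠿⠿⠀⠀⠀⠀⠀⠀⠀⠀⠀
⠿⠿⠿⠿⠿⠀⠀⠀⠀⠀⠀⠀⠀⠀

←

⠿⠿⠿⠿⠿⠿⠀⠀⠀⠀⠀⠀⠀⠀
⠿⠿⠿⠿⠿⠿⠀⠀⠀⠀⠀⠀⠀⠀
⠿⠿⠿⠿⠿⠿⠀⠀⠀⠀⠀⠀⠀⠀
⠿⠿⠿⠿⠿⠿⠀⠀⠀⠀⠀⠀⠀⠀
⠿⠿⠿⠿⠿⠿⠂⠒⣿⠂⠂⠒⠀⠀
⠿⠿⠿⠿⠿⠿⠂⠂⣿⠿⠴⠒⠀⠀
⠿⠿⠿⠿⠿⠿⠂⣿⠒⠂⠂⠴⠀⠀
⠿⠿⠿⠿⠿⠿⠒⣾⣿⠿⠂⠂⠀⠀
⠿⠿⠿⠿⠿⠿⠿⠂⠒⣿⠒⠒⠀⠀
⠿⠿⠿⠿⠿⠿⠒⠿⠒⣿⣿⠀⠀⠀
⠿⠿⠿⠿⠿⠿⠀⠀⠀⠀⠀⠀⠀⠀
⠿⠿⠿⠿⠿⠿⠀⠀⠀⠀⠀⠀⠀⠀
⠿⠿⠿⠿⠿⠿⠀⠀⠀⠀⠀⠀⠀⠀
⠿⠿⠿⠿⠿⠿⠀⠀⠀⠀⠀⠀⠀⠀

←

⠿⠿⠿⠿⠿⠿⠿⠀⠀⠀⠀⠀⠀⠀
⠿⠿⠿⠿⠿⠿⠿⠀⠀⠀⠀⠀⠀⠀
⠿⠿⠿⠿⠿⠿⠿⠀⠀⠀⠀⠀⠀⠀
⠿⠿⠿⠿⠿⠿⠿⠀⠀⠀⠀⠀⠀⠀
⠿⠿⠿⠿⠿⠿⠿⠂⠒⣿⠂⠂⠒⠀
⠿⠿⠿⠿⠿⠿⠿⠂⠂⣿⠿⠴⠒⠀
⠿⠿⠿⠿⠿⠿⠿⠂⣿⠒⠂⠂⠴⠀
⠿⠿⠿⠿⠿⠿⠿⣾⣿⣿⠿⠂⠂⠀
⠿⠿⠿⠿⠿⠿⠿⠿⠂⠒⣿⠒⠒⠀
⠿⠿⠿⠿⠿⠿⠿⠒⠿⠒⣿⣿⠀⠀
⠿⠿⠿⠿⠿⠿⠿⠀⠀⠀⠀⠀⠀⠀
⠿⠿⠿⠿⠿⠿⠿⠀⠀⠀⠀⠀⠀⠀
⠿⠿⠿⠿⠿⠿⠿⠀⠀⠀⠀⠀⠀⠀
⠿⠿⠿⠿⠿⠿⠿⠀⠀⠀⠀⠀⠀⠀

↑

⠿⠿⠿⠿⠿⠿⠿⠀⠀⠀⠀⠀⠀⠀
⠿⠿⠿⠿⠿⠿⠿⠀⠀⠀⠀⠀⠀⠀
⠿⠿⠿⠿⠿⠿⠿⠀⠀⠀⠀⠀⠀⠀
⠿⠿⠿⠿⠿⠿⠿⠀⠀⠀⠀⠀⠀⠀
⠿⠿⠿⠿⠿⠿⠿⠀⠀⠀⠀⠀⠀⠀
⠿⠿⠿⠿⠿⠿⠿⠂⠒⣿⠂⠂⠒⠀
⠿⠿⠿⠿⠿⠿⠿⠂⠂⣿⠿⠴⠒⠀
⠿⠿⠿⠿⠿⠿⠿⣾⣿⠒⠂⠂⠴⠀
⠿⠿⠿⠿⠿⠿⠿⠒⣿⣿⠿⠂⠂⠀
⠿⠿⠿⠿⠿⠿⠿⠿⠂⠒⣿⠒⠒⠀
⠿⠿⠿⠿⠿⠿⠿⠒⠿⠒⣿⣿⠀⠀
⠿⠿⠿⠿⠿⠿⠿⠀⠀⠀⠀⠀⠀⠀
⠿⠿⠿⠿⠿⠿⠿⠀⠀⠀⠀⠀⠀⠀
⠿⠿⠿⠿⠿⠿⠿⠀⠀⠀⠀⠀⠀⠀

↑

⠿⠿⠿⠿⠿⠿⠿⠀⠀⠀⠀⠀⠀⠀
⠿⠿⠿⠿⠿⠿⠿⠀⠀⠀⠀⠀⠀⠀
⠿⠿⠿⠿⠿⠿⠿⠀⠀⠀⠀⠀⠀⠀
⠿⠿⠿⠿⠿⠿⠿⠀⠀⠀⠀⠀⠀⠀
⠿⠿⠿⠿⠿⠿⠿⠀⠀⠀⠀⠀⠀⠀
⠿⠿⠿⠿⠿⠿⠿⠒⠒⠴⠀⠀⠀⠀
⠿⠿⠿⠿⠿⠿⠿⠂⠒⣿⠂⠂⠒⠀
⠿⠿⠿⠿⠿⠿⠿⣾⠂⣿⠿⠴⠒⠀
⠿⠿⠿⠿⠿⠿⠿⠂⣿⠒⠂⠂⠴⠀
⠿⠿⠿⠿⠿⠿⠿⠒⣿⣿⠿⠂⠂⠀
⠿⠿⠿⠿⠿⠿⠿⠿⠂⠒⣿⠒⠒⠀
⠿⠿⠿⠿⠿⠿⠿⠒⠿⠒⣿⣿⠀⠀
⠿⠿⠿⠿⠿⠿⠿⠀⠀⠀⠀⠀⠀⠀
⠿⠿⠿⠿⠿⠿⠿⠀⠀⠀⠀⠀⠀⠀

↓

⠿⠿⠿⠿⠿⠿⠿⠀⠀⠀⠀⠀⠀⠀
⠿⠿⠿⠿⠿⠿⠿⠀⠀⠀⠀⠀⠀⠀
⠿⠿⠿⠿⠿⠿⠿⠀⠀⠀⠀⠀⠀⠀
⠿⠿⠿⠿⠿⠿⠿⠀⠀⠀⠀⠀⠀⠀
⠿⠿⠿⠿⠿⠿⠿⠒⠒⠴⠀⠀⠀⠀
⠿⠿⠿⠿⠿⠿⠿⠂⠒⣿⠂⠂⠒⠀
⠿⠿⠿⠿⠿⠿⠿⠂⠂⣿⠿⠴⠒⠀
⠿⠿⠿⠿⠿⠿⠿⣾⣿⠒⠂⠂⠴⠀
⠿⠿⠿⠿⠿⠿⠿⠒⣿⣿⠿⠂⠂⠀
⠿⠿⠿⠿⠿⠿⠿⠿⠂⠒⣿⠒⠒⠀
⠿⠿⠿⠿⠿⠿⠿⠒⠿⠒⣿⣿⠀⠀
⠿⠿⠿⠿⠿⠿⠿⠀⠀⠀⠀⠀⠀⠀
⠿⠿⠿⠿⠿⠿⠿⠀⠀⠀⠀⠀⠀⠀
⠿⠿⠿⠿⠿⠿⠿⠀⠀⠀⠀⠀⠀⠀

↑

⠿⠿⠿⠿⠿⠿⠿⠀⠀⠀⠀⠀⠀⠀
⠿⠿⠿⠿⠿⠿⠿⠀⠀⠀⠀⠀⠀⠀
⠿⠿⠿⠿⠿⠿⠿⠀⠀⠀⠀⠀⠀⠀
⠿⠿⠿⠿⠿⠿⠿⠀⠀⠀⠀⠀⠀⠀
⠿⠿⠿⠿⠿⠿⠿⠀⠀⠀⠀⠀⠀⠀
⠿⠿⠿⠿⠿⠿⠿⠒⠒⠴⠀⠀⠀⠀
⠿⠿⠿⠿⠿⠿⠿⠂⠒⣿⠂⠂⠒⠀
⠿⠿⠿⠿⠿⠿⠿⣾⠂⣿⠿⠴⠒⠀
⠿⠿⠿⠿⠿⠿⠿⠂⣿⠒⠂⠂⠴⠀
⠿⠿⠿⠿⠿⠿⠿⠒⣿⣿⠿⠂⠂⠀
⠿⠿⠿⠿⠿⠿⠿⠿⠂⠒⣿⠒⠒⠀
⠿⠿⠿⠿⠿⠿⠿⠒⠿⠒⣿⣿⠀⠀
⠿⠿⠿⠿⠿⠿⠿⠀⠀⠀⠀⠀⠀⠀
⠿⠿⠿⠿⠿⠿⠿⠀⠀⠀⠀⠀⠀⠀

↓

⠿⠿⠿⠿⠿⠿⠿⠀⠀⠀⠀⠀⠀⠀
⠿⠿⠿⠿⠿⠿⠿⠀⠀⠀⠀⠀⠀⠀
⠿⠿⠿⠿⠿⠿⠿⠀⠀⠀⠀⠀⠀⠀
⠿⠿⠿⠿⠿⠿⠿⠀⠀⠀⠀⠀⠀⠀
⠿⠿⠿⠿⠿⠿⠿⠒⠒⠴⠀⠀⠀⠀
⠿⠿⠿⠿⠿⠿⠿⠂⠒⣿⠂⠂⠒⠀
⠿⠿⠿⠿⠿⠿⠿⠂⠂⣿⠿⠴⠒⠀
⠿⠿⠿⠿⠿⠿⠿⣾⣿⠒⠂⠂⠴⠀
⠿⠿⠿⠿⠿⠿⠿⠒⣿⣿⠿⠂⠂⠀
⠿⠿⠿⠿⠿⠿⠿⠿⠂⠒⣿⠒⠒⠀
⠿⠿⠿⠿⠿⠿⠿⠒⠿⠒⣿⣿⠀⠀
⠿⠿⠿⠿⠿⠿⠿⠀⠀⠀⠀⠀⠀⠀
⠿⠿⠿⠿⠿⠿⠿⠀⠀⠀⠀⠀⠀⠀
⠿⠿⠿⠿⠿⠿⠿⠀⠀⠀⠀⠀⠀⠀


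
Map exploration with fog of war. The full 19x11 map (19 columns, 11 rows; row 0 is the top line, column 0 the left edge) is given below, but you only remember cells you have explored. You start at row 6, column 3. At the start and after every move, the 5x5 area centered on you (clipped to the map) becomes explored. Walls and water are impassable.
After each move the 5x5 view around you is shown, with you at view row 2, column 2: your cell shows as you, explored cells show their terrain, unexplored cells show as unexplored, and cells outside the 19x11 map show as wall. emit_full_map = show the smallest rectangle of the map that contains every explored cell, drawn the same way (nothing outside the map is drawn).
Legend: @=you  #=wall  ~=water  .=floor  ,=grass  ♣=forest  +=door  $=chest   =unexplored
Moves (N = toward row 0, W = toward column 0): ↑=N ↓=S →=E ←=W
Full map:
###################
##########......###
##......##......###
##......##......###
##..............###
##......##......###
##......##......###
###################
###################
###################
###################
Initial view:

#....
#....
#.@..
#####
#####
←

##...
##...
##@..
#####
#####

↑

##...
##...
##@..
##...
#####

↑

##...
##...
##@..
##...
##...

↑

#####
##...
##@..
##...
##...

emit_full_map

##### 
##... 
##@.. 
##....
##....
##....
######
######

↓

##...
##...
##@..
##...
##...

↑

#####
##...
##@..
##...
##...

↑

#####
#####
##@..
##...
##...

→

#####
#####
#.@..
#....
#....

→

#####
#####
..@..
.....
.....

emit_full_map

#######
#######
##..@..
##.....
##.....
##.... 
##.... 
###### 
###### 

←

#####
#####
#.@..
#....
#....

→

#####
#####
..@..
.....
.....


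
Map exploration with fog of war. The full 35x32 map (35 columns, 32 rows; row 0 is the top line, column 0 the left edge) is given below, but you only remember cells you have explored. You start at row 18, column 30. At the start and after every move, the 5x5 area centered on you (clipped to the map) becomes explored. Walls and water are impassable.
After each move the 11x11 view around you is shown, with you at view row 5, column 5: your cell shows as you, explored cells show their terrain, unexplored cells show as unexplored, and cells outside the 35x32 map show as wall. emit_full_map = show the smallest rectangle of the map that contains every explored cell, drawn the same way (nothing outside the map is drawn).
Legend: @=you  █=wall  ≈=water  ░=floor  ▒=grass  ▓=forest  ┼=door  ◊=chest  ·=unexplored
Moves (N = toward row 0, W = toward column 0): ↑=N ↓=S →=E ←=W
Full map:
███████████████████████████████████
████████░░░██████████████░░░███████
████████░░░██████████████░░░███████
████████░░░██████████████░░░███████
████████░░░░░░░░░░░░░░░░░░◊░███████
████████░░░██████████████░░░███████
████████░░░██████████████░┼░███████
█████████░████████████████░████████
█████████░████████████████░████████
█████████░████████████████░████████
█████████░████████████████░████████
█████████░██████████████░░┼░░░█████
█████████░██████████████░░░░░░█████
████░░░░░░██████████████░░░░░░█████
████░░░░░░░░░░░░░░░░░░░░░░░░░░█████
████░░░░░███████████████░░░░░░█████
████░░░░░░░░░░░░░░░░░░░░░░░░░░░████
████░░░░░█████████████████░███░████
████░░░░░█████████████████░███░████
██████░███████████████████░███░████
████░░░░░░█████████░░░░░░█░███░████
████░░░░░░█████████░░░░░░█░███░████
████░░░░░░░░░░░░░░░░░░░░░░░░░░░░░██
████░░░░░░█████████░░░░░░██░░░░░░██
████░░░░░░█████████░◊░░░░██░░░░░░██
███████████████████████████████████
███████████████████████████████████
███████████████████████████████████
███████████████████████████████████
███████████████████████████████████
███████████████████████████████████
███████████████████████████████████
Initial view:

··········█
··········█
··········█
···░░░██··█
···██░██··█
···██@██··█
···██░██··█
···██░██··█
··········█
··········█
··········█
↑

··········█
··········█
··········█
···░░███··█
···░░░██··█
···██@██··█
···██░██··█
···██░██··█
···██░██··█
··········█
··········█

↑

··········█
··········█
··········█
···░░███··█
···░░███··█
···░░@██··█
···██░██··█
···██░██··█
···██░██··█
···██░██··█
··········█

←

···········
···········
···········
···░░░███··
···░░░███··
···░░@░██··
···███░██··
···███░██··
····██░██··
····██░██··
···········

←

···········
···········
···········
···░░░░███·
···░░░░███·
···░░@░░██·
···░███░██·
···░███░██·
·····██░██·
·····██░██·
···········

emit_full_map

░░░░███
░░░░███
░░@░░██
░███░██
░███░██
··██░██
··██░██

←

···········
···········
···········
···░░░░░███
···░░░░░███
···░░@░░░██
···█░███░██
···█░███░██
······██░██
······██░██
···········

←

···········
···········
···········
···░░░░░░██
···░░░░░░██
···░░@░░░░█
···██░███░█
···██░███░█
·······██░█
·······██░█
···········

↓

···········
···········
···░░░░░░██
···░░░░░░██
···░░░░░░░█
···██@███░█
···██░███░█
···██░███░█
·······██░█
···········
···········

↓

···········
···░░░░░░██
···░░░░░░██
···░░░░░░░█
···██░███░█
···██@███░█
···██░███░█
···░█░███░█
···········
···········
···········

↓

···░░░░░░██
···░░░░░░██
···░░░░░░░█
···██░███░█
···██░███░█
···██@███░█
···░█░███░█
···░█░██···
···········
···········
···········

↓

···░░░░░░██
···░░░░░░░█
···██░███░█
···██░███░█
···██░███░█
···░█@███░█
···░█░██···
···░░░░░···
···········
···········
···········

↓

···░░░░░░░█
···██░███░█
···██░███░█
···██░███░█
···░█░███░█
···░█@██···
···░░░░░···
···░██░░···
···········
···········
···········

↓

···██░███░█
···██░███░█
···██░███░█
···░█░███░█
···░█░██···
···░░@░░···
···░██░░···
···░██░░···
···········
···········
···········

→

··██░███░██
··██░███░██
··██░███░██
··░█░███░██
··░█░███···
··░░░@░░···
··░██░░░···
··░██░░░···
···········
···········
···········

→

·██░███░██·
·██░███░██·
·██░███░██·
·░█░███░██·
·░█░███░···
·░░░░@░░···
·░██░░░░···
·░██░░░░···
···········
···········
···········

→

██░███░██··
██░███░██··
██░███░██··
░█░███░██··
░█░███░█···
░░░░░@░░···
░██░░░░░···
░██░░░░░···
···········
···········
···········

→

█░███░██··█
█░███░██··█
█░███░██··█
█░███░██··█
█░███░██··█
░░░░░@░░··█
██░░░░░░··█
██░░░░░░··█
··········█
··········█
··········█

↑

░░░░░░██··█
█░███░██··█
█░███░██··█
█░███░██··█
█░███░██··█
█░███@██··█
░░░░░░░░··█
██░░░░░░··█
██░░░░░░··█
··········█
··········█

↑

░░░░░███··█
░░░░░░██··█
█░███░██··█
█░███░██··█
█░███░██··█
█░███@██··█
█░███░██··█
░░░░░░░░··█
██░░░░░░··█
██░░░░░░··█
··········█

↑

░░░░░███··█
░░░░░███··█
░░░░░░██··█
█░███░██··█
█░███░██··█
█░███@██··█
█░███░██··█
█░███░██··█
░░░░░░░░··█
██░░░░░░··█
██░░░░░░··█

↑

··········█
░░░░░███··█
░░░░░███··█
░░░░░░██··█
█░███░██··█
█░███@██··█
█░███░██··█
█░███░██··█
█░███░██··█
░░░░░░░░··█
██░░░░░░··█

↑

··········█
··········█
░░░░░███··█
░░░░░███··█
░░░░░░██··█
█░███@██··█
█░███░██··█
█░███░██··█
█░███░██··█
█░███░██··█
░░░░░░░░··█

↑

··········█
··········█
··········█
░░░░░███··█
░░░░░███··█
░░░░░@██··█
█░███░██··█
█░███░██··█
█░███░██··█
█░███░██··█
█░███░██··█

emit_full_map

░░░░░░███
░░░░░░███
░░░░░░@██
██░███░██
██░███░██
██░███░██
░█░███░██
░█░███░██
░░░░░░░░░
░██░░░░░░
░██░░░░░░

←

···········
···········
···········
░░░░░░███··
░░░░░░███··
░░░░░@░██··
██░███░██··
██░███░██··
██░███░██··
░█░███░██··
░█░███░██··

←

···········
···········
···········
·░░░░░░███·
·░░░░░░███·
·░░░░@░░██·
·██░███░██·
·██░███░██·
·██░███░██·
·░█░███░██·
·░█░███░██·

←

···········
···········
···········
··░░░░░░███
··░░░░░░███
··░░░@░░░██
··██░███░██
··██░███░██
··██░███░██
··░█░███░██
··░█░███░██

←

···········
···········
···········
···░░░░░░██
···░░░░░░██
···░░@░░░░█
···██░███░█
···██░███░█
···██░███░█
···░█░███░█
···░█░███░█

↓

···········
···········
···░░░░░░██
···░░░░░░██
···░░░░░░░█
···██@███░█
···██░███░█
···██░███░█
···░█░███░█
···░█░███░█
···░░░░░░░░

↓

···········
···░░░░░░██
···░░░░░░██
···░░░░░░░█
···██░███░█
···██@███░█
···██░███░█
···░█░███░█
···░█░███░█
···░░░░░░░░
···░██░░░░░

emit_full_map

░░░░░░███
░░░░░░███
░░░░░░░██
██░███░██
██@███░██
██░███░██
░█░███░██
░█░███░██
░░░░░░░░░
░██░░░░░░
░██░░░░░░
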